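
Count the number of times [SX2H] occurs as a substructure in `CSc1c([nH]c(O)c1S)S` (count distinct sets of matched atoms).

[SX2H] is the SMARTS for a thiol: an aliphatic sulfur with two connections, one being H.
The molecule carries 2 separate instances of a thiol (-SH) meeting every constraint; each maps to a distinct set of atoms, giving 2 matches.

2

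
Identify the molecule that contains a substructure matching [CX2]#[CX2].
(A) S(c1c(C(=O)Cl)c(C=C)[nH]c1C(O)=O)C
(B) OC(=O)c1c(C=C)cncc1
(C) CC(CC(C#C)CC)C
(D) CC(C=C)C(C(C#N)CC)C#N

[CX2]#[CX2] describes a carbon-carbon triple bond (an alkyne).
(A) has a vinyl group (-CH=CH2) but the C=C is a double bond; both carbons are CX3, not CX2.
(B) has a vinyl group (-CH=CH2) but the C=C is a double bond; both carbons are CX3, not CX2.
(C) contains an ethynyl group (-C#CH), which satisfies every atom and bond constraint.
(D) has a nitrile (-C#N) but the triple bond is C#N, not C#C.
So the answer is (C).

C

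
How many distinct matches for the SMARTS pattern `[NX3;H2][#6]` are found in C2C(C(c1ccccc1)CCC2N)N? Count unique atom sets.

2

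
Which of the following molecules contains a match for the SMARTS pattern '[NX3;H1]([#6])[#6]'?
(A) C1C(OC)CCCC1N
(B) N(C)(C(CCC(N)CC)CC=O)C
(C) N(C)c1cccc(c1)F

[NX3;H1]([#6])[#6] describes a trivalent nitrogen with one H, bonded to two carbons (a secondary amine).
(A) has a primary amino group (-NH2) but the nitrogen has H2 and only one carbon neighbour.
(B) has a primary amino group (-NH2) but the nitrogen has H2 and only one carbon neighbour.
(C) contains an N-methylamino group (-NHCH3), which satisfies every atom and bond constraint.
So the answer is (C).

C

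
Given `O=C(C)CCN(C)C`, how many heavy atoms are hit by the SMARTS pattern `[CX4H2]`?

2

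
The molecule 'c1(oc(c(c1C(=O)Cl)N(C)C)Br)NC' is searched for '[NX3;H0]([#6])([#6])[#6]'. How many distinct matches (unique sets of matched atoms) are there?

[NX3;H0]([#6])([#6])[#6] is the SMARTS for a tertiary amine: a trivalent nitrogen with no H, bonded to three carbons.
Exactly one fragment in the molecule meets all constraints, giving 1 match.

1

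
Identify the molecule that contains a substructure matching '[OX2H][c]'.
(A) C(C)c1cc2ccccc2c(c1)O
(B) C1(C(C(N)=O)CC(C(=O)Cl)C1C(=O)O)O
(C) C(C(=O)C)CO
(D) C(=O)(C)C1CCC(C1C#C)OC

A

[OX2H][c] describes a hydroxyl oxygen attached to an aromatic carbon (a phenol).
(A) contains a hydroxyl group (-OH), which satisfies every atom and bond constraint.
(B) has a hydroxyl group (-OH) but the -OH is on an aliphatic carbon, not an aromatic c.
(C) has a hydroxyl group (-OH) but the -OH is on an aliphatic carbon, not an aromatic c.
(D) has a methoxy ether (-OCH3) but the oxygen has H0, not H1.
So the answer is (A).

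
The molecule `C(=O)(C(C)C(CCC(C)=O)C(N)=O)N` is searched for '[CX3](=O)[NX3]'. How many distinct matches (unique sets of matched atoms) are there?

[CX3](=O)[NX3] is the SMARTS for an amide: a carbonyl carbon bonded to a trivalent nitrogen.
The molecule carries 2 separate instances of a primary amide (-C(=O)NH2) meeting every constraint; each maps to a distinct set of atoms, giving 2 matches.

2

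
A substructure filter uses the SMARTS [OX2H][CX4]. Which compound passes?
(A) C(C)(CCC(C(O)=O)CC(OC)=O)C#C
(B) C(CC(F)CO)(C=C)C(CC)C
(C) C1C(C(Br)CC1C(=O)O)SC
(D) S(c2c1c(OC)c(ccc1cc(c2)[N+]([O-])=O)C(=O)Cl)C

[OX2H][CX4] describes a hydroxyl oxygen bound to an sp3 (X4) carbon (an aliphatic alcohol).
(A) has a carboxylic acid group (-C(=O)OH) but the -OH is on a CX3 carbonyl carbon, not a CX4 carbon.
(B) contains a hydroxyl group (-OH), which satisfies every atom and bond constraint.
(C) has a carboxylic acid group (-C(=O)OH) but the -OH is on a CX3 carbonyl carbon, not a CX4 carbon.
(D) has a methoxy ether (-OCH3) but the oxygen has H0 (ether), not H1.
So the answer is (B).

B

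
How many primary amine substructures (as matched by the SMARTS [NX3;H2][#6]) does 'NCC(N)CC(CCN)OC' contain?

[NX3;H2][#6] is the SMARTS for a primary amine: a trivalent nitrogen with two H attached to carbon.
The molecule carries 3 separate instances of a primary amino group (-NH2) meeting every constraint; each maps to a distinct set of atoms, giving 3 matches.

3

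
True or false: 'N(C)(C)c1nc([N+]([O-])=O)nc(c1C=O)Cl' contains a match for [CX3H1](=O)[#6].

True

The pattern [CX3H1](=O)[#6] describes an sp2 carbon with one H, double-bonded to O and single-bonded to carbon — an aldehyde.
The molecule carries an aldehyde (-CHO), whose atoms satisfy every constraint of the query, so the pattern matches.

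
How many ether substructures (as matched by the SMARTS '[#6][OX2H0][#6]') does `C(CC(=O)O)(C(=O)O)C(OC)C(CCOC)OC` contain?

3

[#6][OX2H0][#6] is the SMARTS for an ether: an aliphatic oxygen bridging two carbons with no H on the oxygen.
The molecule carries 3 separate instances of a methoxy ether (-OCH3) meeting every constraint; each maps to a distinct set of atoms, giving 3 matches.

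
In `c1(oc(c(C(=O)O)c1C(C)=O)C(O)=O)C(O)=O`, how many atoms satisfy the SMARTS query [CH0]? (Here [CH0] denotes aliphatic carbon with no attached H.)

4

Check the 17 heavy atoms by environment: 1× o (aromatic, H0) → no; 4× c (aromatic, H0) → no; 4× C (H0) → match; 4× O (H0) → no; 3× O (H1) → no; 1× C (H3) → no.
That gives 4 matching atoms.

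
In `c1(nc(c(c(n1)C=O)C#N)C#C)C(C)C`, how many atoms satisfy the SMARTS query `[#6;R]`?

The query [#6;R] means: carbon that is part of a ring.
Check the 15 heavy atoms by environment: 2× n (aromatic, in 6-ring) → no; 4× c (aromatic, in 6-ring) → match; 7× C (acyclic) → no; 1× N (acyclic) → no; 1× O (acyclic) → no.
That gives 4 matching atoms.

4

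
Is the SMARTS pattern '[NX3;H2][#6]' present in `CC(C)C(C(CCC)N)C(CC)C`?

Yes

The pattern [NX3;H2][#6] describes a trivalent nitrogen with two H attached to carbon — a primary amine.
The molecule carries a primary amino group (-NH2), whose atoms satisfy every constraint of the query, so the pattern matches.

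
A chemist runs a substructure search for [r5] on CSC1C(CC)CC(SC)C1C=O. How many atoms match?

5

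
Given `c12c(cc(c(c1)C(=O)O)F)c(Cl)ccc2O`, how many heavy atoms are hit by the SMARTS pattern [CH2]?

The query [CH2] means: aliphatic carbon with exactly two hydrogens.
Check the 16 heavy atoms by environment: 6× c (aromatic, H0) → no; 4× c (aromatic, H1) → no; 2× O (H1) → no; 1× C (H0) → no; 1× O (H0) → no; 1× F (H0) → no; 1× Cl (H0) → no.
No environment satisfies the query, so 0 matching atoms.

0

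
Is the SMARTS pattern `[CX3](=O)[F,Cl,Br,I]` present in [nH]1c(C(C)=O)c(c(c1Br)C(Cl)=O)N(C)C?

Yes

The pattern [CX3](=O)[F,Cl,Br,I] describes a carbonyl carbon bonded to a halogen — an acyl halide.
The molecule carries an acyl chloride (-C(=O)Cl), whose atoms satisfy every constraint of the query, so the pattern matches.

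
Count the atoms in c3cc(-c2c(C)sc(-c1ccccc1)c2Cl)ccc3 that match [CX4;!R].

The query [CX4;!R] means: aliphatic carbon with four total connections, not in a ring.
Check the 19 heavy atoms by environment: 1× s (aromatic, X2, in 5-ring) → no; 4× c (aromatic, X3, in 5-ring) → no; 12× c (aromatic, X3, in 6-ring) → no; 1× C (X4, acyclic) → match; 1× Cl (X1, acyclic) → no.
That gives 1 matching atom.

1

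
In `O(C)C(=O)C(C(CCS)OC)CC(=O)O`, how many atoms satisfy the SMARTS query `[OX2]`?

3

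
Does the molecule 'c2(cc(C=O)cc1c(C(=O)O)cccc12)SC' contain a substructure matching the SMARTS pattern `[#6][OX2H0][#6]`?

The pattern [#6][OX2H0][#6] describes an aliphatic oxygen bridging two carbons with no H on the oxygen — an ether.
The closest candidate here is a carboxylic acid group (-C(=O)OH), but the -OH oxygen has H1; the =O is OX1, not OX2. No other fragment satisfies the full query, so there is no match.

No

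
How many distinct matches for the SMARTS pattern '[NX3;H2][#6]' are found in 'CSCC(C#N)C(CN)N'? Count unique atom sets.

[NX3;H2][#6] is the SMARTS for a primary amine: a trivalent nitrogen with two H attached to carbon.
The molecule carries 2 separate instances of a primary amino group (-NH2) meeting every constraint; each maps to a distinct set of atoms, giving 2 matches.

2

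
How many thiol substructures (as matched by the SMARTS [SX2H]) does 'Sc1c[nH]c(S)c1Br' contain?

2

[SX2H] is the SMARTS for a thiol: an aliphatic sulfur with two connections, one being H.
The molecule carries 2 separate instances of a thiol (-SH) meeting every constraint; each maps to a distinct set of atoms, giving 2 matches.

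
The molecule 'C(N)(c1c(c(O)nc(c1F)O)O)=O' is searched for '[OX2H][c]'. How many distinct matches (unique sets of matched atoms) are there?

3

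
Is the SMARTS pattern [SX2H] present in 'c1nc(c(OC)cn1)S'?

Yes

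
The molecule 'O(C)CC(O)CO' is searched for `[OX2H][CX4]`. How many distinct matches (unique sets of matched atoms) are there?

2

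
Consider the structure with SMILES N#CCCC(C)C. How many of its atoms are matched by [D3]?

1

Check the 7 heavy atoms by environment: 3× C (D2) → no; 1× N (D1) → no; 1× C (D3) → match; 2× C (D1) → no.
That gives 1 matching atom.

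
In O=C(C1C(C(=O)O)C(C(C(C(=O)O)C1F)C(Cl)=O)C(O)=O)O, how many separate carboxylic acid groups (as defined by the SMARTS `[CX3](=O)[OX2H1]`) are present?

4

[CX3](=O)[OX2H1] is the SMARTS for a carboxylic acid: an sp2 carbon double-bonded to O and single-bonded to an -OH oxygen.
The molecule carries 4 separate instances of a carboxylic acid group (-C(=O)OH) meeting every constraint; each maps to a distinct set of atoms, giving 4 matches.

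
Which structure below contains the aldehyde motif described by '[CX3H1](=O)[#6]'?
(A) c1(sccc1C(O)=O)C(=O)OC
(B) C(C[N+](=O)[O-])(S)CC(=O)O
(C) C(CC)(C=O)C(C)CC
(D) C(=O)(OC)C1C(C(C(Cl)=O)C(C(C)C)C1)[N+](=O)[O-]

C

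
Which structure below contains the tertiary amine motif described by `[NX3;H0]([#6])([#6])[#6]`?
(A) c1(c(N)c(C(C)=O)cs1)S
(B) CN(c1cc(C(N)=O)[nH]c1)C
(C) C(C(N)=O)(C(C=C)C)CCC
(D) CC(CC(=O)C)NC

B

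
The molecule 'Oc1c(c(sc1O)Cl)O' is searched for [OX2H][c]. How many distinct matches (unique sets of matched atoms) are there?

3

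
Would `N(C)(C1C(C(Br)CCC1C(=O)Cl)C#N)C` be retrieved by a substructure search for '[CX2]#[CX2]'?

The pattern [CX2]#[CX2] describes a carbon-carbon triple bond — an alkyne.
The closest candidate here is a nitrile (-C#N), but the triple bond is C#N, not C#C. No other fragment satisfies the full query, so there is no match.

No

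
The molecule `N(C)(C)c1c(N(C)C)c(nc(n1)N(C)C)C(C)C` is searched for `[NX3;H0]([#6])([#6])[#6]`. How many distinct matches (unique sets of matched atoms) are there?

3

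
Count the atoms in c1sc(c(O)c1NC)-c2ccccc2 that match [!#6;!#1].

The query [!#6;!#1] means: not carbon and not hydrogen — any heteroatom.
Check the 14 heavy atoms by environment: 1× s (aromatic) → match; 10× c (aromatic) → no; 1× N → match; 1× C → no; 1× O → match.
Summing the matching environments: 1 + 1 + 1 = 3 matching atoms.

3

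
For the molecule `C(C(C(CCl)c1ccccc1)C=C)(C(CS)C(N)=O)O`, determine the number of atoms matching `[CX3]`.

3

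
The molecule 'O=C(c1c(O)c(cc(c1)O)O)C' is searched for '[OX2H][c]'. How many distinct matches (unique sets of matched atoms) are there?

3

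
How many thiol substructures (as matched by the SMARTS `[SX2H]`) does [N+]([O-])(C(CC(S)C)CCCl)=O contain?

1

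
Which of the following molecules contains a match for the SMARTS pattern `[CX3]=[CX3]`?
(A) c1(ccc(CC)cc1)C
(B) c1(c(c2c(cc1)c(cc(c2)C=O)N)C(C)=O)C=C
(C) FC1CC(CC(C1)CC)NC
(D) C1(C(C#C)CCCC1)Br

B

[CX3]=[CX3] describes a non-aromatic C=C double bond between two sp2 carbons (an alkene).
(A) has an ethyl group (-CH2CH3) but its C-C bond is a single bond between CX4 carbons, not CX3=CX3.
(B) contains a vinyl group (-CH=CH2), which satisfies every atom and bond constraint.
(C) has an ethyl group (-CH2CH3) but its C-C bond is a single bond between CX4 carbons, not CX3=CX3.
(D) has an ethynyl group (-C#CH) but the C-C bond is a triple bond, not a double bond.
So the answer is (B).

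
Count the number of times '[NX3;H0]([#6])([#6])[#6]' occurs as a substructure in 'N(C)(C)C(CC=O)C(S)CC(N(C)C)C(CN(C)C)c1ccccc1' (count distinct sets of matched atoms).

3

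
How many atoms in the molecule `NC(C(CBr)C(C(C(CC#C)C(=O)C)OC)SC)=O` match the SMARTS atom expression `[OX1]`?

2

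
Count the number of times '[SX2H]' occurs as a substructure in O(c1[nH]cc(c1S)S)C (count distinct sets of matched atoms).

2

[SX2H] is the SMARTS for a thiol: an aliphatic sulfur with two connections, one being H.
The molecule carries 2 separate instances of a thiol (-SH) meeting every constraint; each maps to a distinct set of atoms, giving 2 matches.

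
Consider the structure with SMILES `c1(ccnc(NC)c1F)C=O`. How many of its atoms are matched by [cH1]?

2

The query [cH1] means: aromatic carbon bearing exactly one hydrogen.
Check the 11 heavy atoms by environment: 1× n (aromatic, H0) → no; 2× c (aromatic, H1) → match; 3× c (aromatic, H0) → no; 1× F (H0) → no; 1× N (H1) → no; 1× C (H3) → no; 1× C (H1) → no; 1× O (H0) → no.
That gives 2 matching atoms.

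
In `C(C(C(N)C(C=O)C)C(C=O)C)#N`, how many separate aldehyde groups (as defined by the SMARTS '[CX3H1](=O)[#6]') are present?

2

[CX3H1](=O)[#6] is the SMARTS for an aldehyde: an sp2 carbon with one H, double-bonded to O and single-bonded to carbon.
The molecule carries 2 separate instances of an aldehyde (-CHO) meeting every constraint; each maps to a distinct set of atoms, giving 2 matches.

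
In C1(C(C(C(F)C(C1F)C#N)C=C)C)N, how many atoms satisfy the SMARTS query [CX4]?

Check the 14 heavy atoms by environment: 7× C (X4) → match; 2× C (X3) → no; 1× N (X3) → no; 2× F (X1) → no; 1× C (X2) → no; 1× N (X1) → no.
That gives 7 matching atoms.

7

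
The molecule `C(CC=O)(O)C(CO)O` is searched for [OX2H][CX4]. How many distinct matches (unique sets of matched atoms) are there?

3

[OX2H][CX4] is the SMARTS for an aliphatic alcohol: a hydroxyl oxygen bound to an sp3 (X4) carbon.
The molecule carries 3 separate instances of a hydroxyl group (-OH) meeting every constraint; each maps to a distinct set of atoms, giving 3 matches.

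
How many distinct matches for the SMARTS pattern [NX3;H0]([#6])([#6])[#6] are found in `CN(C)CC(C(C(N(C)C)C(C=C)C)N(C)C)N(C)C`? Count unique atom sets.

4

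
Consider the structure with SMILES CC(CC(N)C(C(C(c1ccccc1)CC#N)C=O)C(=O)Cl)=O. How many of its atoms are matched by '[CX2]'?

The query [CX2] means: C with X2: aliphatic carbon with exactly 2 total connections.
Check the 23 heavy atoms by environment: 7× C (X4) → no; 1× C (X2) → match; 1× N (X1) → no; 3× C (X3) → no; 3× O (X1) → no; 1× Cl (X1) → no; 1× N (X3) → no; 6× c (aromatic, X3) → no.
That gives 1 matching atom.

1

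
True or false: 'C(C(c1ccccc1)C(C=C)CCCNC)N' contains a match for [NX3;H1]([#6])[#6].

True

The pattern [NX3;H1]([#6])[#6] describes a trivalent nitrogen with one H, bonded to two carbons — a secondary amine.
The molecule carries an N-methylamino group (-NHCH3), whose atoms satisfy every constraint of the query, so the pattern matches.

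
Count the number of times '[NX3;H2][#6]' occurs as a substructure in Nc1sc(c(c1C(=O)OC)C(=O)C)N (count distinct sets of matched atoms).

[NX3;H2][#6] is the SMARTS for a primary amine: a trivalent nitrogen with two H attached to carbon.
The molecule carries 2 separate instances of a primary amino group (-NH2) meeting every constraint; each maps to a distinct set of atoms, giving 2 matches.

2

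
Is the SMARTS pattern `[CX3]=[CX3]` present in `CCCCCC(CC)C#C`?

The pattern [CX3]=[CX3] describes a non-aromatic C=C double bond between two sp2 carbons — an alkene.
The closest candidate here is an ethynyl group (-C#CH), but the C-C bond is a triple bond, not a double bond. No other fragment satisfies the full query, so there is no match.

No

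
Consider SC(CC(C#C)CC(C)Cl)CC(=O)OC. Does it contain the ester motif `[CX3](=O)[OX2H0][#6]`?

The pattern [CX3](=O)[OX2H0][#6] describes a carbonyl carbon bonded to an oxygen that is itself bonded to carbon (no H on that O) — an ester.
The molecule carries a methyl-ester group (-C(=O)OCH3), whose atoms satisfy every constraint of the query, so the pattern matches.

Yes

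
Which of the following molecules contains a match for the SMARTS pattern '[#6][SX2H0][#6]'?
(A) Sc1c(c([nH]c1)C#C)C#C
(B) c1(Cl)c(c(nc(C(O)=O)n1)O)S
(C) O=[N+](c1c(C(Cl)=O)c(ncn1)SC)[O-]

C

[#6][SX2H0][#6] describes an aliphatic sulfur bridging two carbons with no H on the sulfur (a thioether).
(A) has a thiol (-SH) but the sulfur has H1, not H0 bridging two carbons.
(B) has a thiol (-SH) but the sulfur has H1, not H0 bridging two carbons.
(C) contains a methylthio ether (-SCH3), which satisfies every atom and bond constraint.
So the answer is (C).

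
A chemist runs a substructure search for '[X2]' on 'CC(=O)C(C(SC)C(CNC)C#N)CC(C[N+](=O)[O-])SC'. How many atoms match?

The query [X2] means: any atom with exactly two total connections (bonds + H).
Check the 21 heavy atoms by environment: 11× C (X4) → no; 1× C (X3) → no; 2× O (X1) → no; 1× C (X2) → match; 1× N (X1) → no; 2× S (X2) → match; 1× N (charge +1, X3) → no; 1× O (charge -1, X1) → no; 1× N (X3) → no.
Summing the matching environments: 1 + 2 = 3 matching atoms.

3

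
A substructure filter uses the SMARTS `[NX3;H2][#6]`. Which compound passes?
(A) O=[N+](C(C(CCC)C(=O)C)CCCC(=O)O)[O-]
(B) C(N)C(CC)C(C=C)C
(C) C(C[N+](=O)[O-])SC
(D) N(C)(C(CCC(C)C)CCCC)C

B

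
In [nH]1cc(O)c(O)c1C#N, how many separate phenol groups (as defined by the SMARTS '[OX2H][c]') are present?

2

[OX2H][c] is the SMARTS for a phenol: a hydroxyl oxygen attached to an aromatic carbon.
The molecule carries 2 separate instances of a hydroxyl group (-OH) meeting every constraint; each maps to a distinct set of atoms, giving 2 matches.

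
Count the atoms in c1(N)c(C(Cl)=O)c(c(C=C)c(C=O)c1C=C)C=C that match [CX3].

8

The query [CX3] means: C with X3: aliphatic carbon with exactly 3 total connections.
Check the 18 heavy atoms by environment: 6× c (aromatic, X3) → no; 8× C (X3) → match; 2× O (X1) → no; 1× Cl (X1) → no; 1× N (X3) → no.
That gives 8 matching atoms.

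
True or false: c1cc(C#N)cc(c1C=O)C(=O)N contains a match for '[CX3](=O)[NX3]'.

True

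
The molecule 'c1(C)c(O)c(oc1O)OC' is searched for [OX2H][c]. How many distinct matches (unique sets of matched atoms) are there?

[OX2H][c] is the SMARTS for a phenol: a hydroxyl oxygen attached to an aromatic carbon.
The molecule carries 2 separate instances of a hydroxyl group (-OH) meeting every constraint; each maps to a distinct set of atoms, giving 2 matches.

2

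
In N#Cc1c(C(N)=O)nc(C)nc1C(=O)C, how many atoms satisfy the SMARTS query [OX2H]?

0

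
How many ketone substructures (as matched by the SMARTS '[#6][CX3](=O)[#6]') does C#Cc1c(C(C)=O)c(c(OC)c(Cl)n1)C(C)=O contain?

2

[#6][CX3](=O)[#6] is the SMARTS for a ketone: a carbonyl carbon (no H) flanked by two carbons.
The molecule carries 2 separate instances of an acetyl/ketone group (-C(=O)CH3) meeting every constraint; each maps to a distinct set of atoms, giving 2 matches.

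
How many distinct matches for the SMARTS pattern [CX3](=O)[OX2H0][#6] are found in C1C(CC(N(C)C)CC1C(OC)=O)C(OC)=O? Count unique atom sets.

[CX3](=O)[OX2H0][#6] is the SMARTS for an ester: a carbonyl carbon bonded to an oxygen that is itself bonded to carbon (no H on that O).
The molecule carries 2 separate instances of a methyl-ester group (-C(=O)OCH3) meeting every constraint; each maps to a distinct set of atoms, giving 2 matches.

2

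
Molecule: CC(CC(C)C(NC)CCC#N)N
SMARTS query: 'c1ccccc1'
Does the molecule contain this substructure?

The pattern c1ccccc1 describes six aromatic carbons in a ring — a benzene ring.
The closest candidate here is a methyl group (-CH3), but no six-membered all-carbon aromatic ring is present. No other fragment satisfies the full query, so there is no match.

No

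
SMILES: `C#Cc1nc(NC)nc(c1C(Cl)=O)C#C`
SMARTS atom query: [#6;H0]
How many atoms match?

The query [#6;H0] means: any carbon with no attached hydrogen.
Check the 15 heavy atoms by environment: 2× n (aromatic, H0) → no; 4× c (aromatic, H0) → match; 3× C (H0) → match; 1× O (H0) → no; 1× Cl (H0) → no; 2× C (H1) → no; 1× N (H1) → no; 1× C (H3) → no.
Summing the matching environments: 4 + 3 = 7 matching atoms.

7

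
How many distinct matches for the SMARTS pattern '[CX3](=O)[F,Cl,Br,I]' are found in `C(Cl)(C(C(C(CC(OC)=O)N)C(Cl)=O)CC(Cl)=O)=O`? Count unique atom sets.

3

[CX3](=O)[F,Cl,Br,I] is the SMARTS for an acyl halide: a carbonyl carbon bonded to a halogen.
The molecule carries 3 separate instances of an acyl chloride (-C(=O)Cl) meeting every constraint; each maps to a distinct set of atoms, giving 3 matches.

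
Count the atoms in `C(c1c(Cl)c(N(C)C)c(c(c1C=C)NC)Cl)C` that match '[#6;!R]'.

7

The query [#6;!R] means: carbon not in any ring.
Check the 17 heavy atoms by environment: 6× c (aromatic, in 6-ring) → no; 2× N (acyclic) → no; 7× C (acyclic) → match; 2× Cl (acyclic) → no.
That gives 7 matching atoms.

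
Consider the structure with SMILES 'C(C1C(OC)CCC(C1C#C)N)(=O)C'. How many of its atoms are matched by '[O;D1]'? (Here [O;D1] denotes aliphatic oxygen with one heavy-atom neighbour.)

1

Check the 14 heavy atoms by environment: 5× C (D3) → no; 3× C (D2) → no; 1× O (D1) → match; 3× C (D1) → no; 1× N (D1) → no; 1× O (D2) → no.
That gives 1 matching atom.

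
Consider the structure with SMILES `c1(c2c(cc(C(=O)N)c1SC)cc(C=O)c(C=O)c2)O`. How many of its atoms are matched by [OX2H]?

Check the 20 heavy atoms by environment: 7× c (aromatic, H0, X3) → no; 3× c (aromatic, H1, X3) → no; 1× O (H1, X2) → match; 2× C (H1, X3) → no; 3× O (H0, X1) → no; 1× S (H0, X2) → no; 1× C (H3, X4) → no; 1× C (H0, X3) → no; 1× N (H2, X3) → no.
That gives 1 matching atom.

1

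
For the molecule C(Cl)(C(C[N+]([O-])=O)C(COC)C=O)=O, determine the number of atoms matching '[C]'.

The query [C] means: uppercase C matches aliphatic (non-aromatic) carbon only.
Check the 14 heavy atoms by environment: 7× C → match; 4× O → no; 1× N (charge +1) → no; 1× O (charge -1) → no; 1× Cl → no.
That gives 7 matching atoms.

7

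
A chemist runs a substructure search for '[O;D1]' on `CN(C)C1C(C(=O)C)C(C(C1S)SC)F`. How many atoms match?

1

The query [O;D1] means: aliphatic oxygen bonded to exactly one heavy atom.
Check the 15 heavy atoms by environment: 6× C (D3) → no; 1× S (D2) → no; 4× C (D1) → no; 1× O (D1) → match; 1× F (D1) → no; 1× S (D1) → no; 1× N (D3) → no.
That gives 1 matching atom.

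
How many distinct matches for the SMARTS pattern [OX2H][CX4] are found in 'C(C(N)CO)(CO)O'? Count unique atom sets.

3

[OX2H][CX4] is the SMARTS for an aliphatic alcohol: a hydroxyl oxygen bound to an sp3 (X4) carbon.
The molecule carries 3 separate instances of a hydroxyl group (-OH) meeting every constraint; each maps to a distinct set of atoms, giving 3 matches.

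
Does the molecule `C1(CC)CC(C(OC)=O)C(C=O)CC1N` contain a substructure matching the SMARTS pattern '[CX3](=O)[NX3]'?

The pattern [CX3](=O)[NX3] describes a carbonyl carbon bonded to a trivalent nitrogen — an amide.
The closest candidate here is a primary amino group (-NH2), but the -NH2 is not attached to a carbonyl carbon. No other fragment satisfies the full query, so there is no match.

No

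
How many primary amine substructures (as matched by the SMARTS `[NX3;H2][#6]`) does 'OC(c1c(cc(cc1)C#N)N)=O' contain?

[NX3;H2][#6] is the SMARTS for a primary amine: a trivalent nitrogen with two H attached to carbon.
Exactly one fragment in the molecule meets all constraints, giving 1 match.

1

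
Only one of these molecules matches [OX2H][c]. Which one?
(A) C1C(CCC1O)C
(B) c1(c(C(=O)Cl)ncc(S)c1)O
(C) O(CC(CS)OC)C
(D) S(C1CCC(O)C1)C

[OX2H][c] describes a hydroxyl oxygen attached to an aromatic carbon (a phenol).
(A) has a hydroxyl group (-OH) but the -OH is on an aliphatic carbon, not an aromatic c.
(B) contains a hydroxyl group (-OH), which satisfies every atom and bond constraint.
(C) has a methoxy ether (-OCH3) but the oxygen has H0, not H1.
(D) has a hydroxyl group (-OH) but the -OH is on an aliphatic carbon, not an aromatic c.
So the answer is (B).

B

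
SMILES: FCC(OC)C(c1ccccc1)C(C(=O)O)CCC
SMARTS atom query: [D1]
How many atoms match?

The query [D1] means: atom with exactly one heavy-atom neighbour (degree 1).
Check the 19 heavy atoms by environment: 3× C (D2) → no; 4× C (D3) → no; 2× C (D1) → match; 1× c (aromatic, D3) → no; 5× c (aromatic, D2) → no; 1× F (D1) → match; 1× O (D2) → no; 2× O (D1) → match.
Summing the matching environments: 2 + 1 + 2 = 5 matching atoms.

5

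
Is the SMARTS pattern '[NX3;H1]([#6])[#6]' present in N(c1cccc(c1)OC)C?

Yes

The pattern [NX3;H1]([#6])[#6] describes a trivalent nitrogen with one H, bonded to two carbons — a secondary amine.
The molecule carries an N-methylamino group (-NHCH3), whose atoms satisfy every constraint of the query, so the pattern matches.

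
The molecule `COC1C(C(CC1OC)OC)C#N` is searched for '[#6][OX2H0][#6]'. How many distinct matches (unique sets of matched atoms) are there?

3

[#6][OX2H0][#6] is the SMARTS for an ether: an aliphatic oxygen bridging two carbons with no H on the oxygen.
The molecule carries 3 separate instances of a methoxy ether (-OCH3) meeting every constraint; each maps to a distinct set of atoms, giving 3 matches.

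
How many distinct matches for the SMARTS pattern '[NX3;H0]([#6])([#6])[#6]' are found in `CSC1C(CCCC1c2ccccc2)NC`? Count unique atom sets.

[NX3;H0]([#6])([#6])[#6] is the SMARTS for a tertiary amine: a trivalent nitrogen with no H, bonded to three carbons.
The molecule has an N-methylamino group (-NHCH3), but the nitrogen still has one H (H1), not H0; nothing else fits, so there are 0 matches.

0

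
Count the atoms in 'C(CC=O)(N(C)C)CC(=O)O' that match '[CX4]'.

Check the 11 heavy atoms by environment: 5× C (X4) → match; 2× C (X3) → no; 2× O (X1) → no; 1× O (X2) → no; 1× N (X3) → no.
That gives 5 matching atoms.

5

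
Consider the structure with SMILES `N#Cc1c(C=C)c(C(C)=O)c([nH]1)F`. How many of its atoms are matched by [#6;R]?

Check the 13 heavy atoms by environment: 1× n (aromatic, in 5-ring) → no; 4× c (aromatic, in 5-ring) → match; 5× C (acyclic) → no; 1× O (acyclic) → no; 1× N (acyclic) → no; 1× F (acyclic) → no.
That gives 4 matching atoms.

4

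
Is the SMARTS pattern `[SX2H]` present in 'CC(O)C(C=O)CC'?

The pattern [SX2H] describes an aliphatic sulfur with two connections, one being H — a thiol.
The closest candidate here is a hydroxyl group (-OH), but it is an -OH, not an -SH. No other fragment satisfies the full query, so there is no match.

No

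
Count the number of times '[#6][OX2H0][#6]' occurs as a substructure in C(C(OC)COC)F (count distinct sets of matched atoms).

2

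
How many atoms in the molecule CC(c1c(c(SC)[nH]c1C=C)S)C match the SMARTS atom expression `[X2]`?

2

Check the 13 heavy atoms by environment: 1× n (aromatic, X3) → no; 4× c (aromatic, X3) → no; 2× S (X2) → match; 4× C (X4) → no; 2× C (X3) → no.
That gives 2 matching atoms.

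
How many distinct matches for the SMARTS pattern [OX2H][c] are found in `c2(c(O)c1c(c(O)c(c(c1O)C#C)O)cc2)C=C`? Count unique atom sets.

4

[OX2H][c] is the SMARTS for a phenol: a hydroxyl oxygen attached to an aromatic carbon.
The molecule carries 4 separate instances of a hydroxyl group (-OH) meeting every constraint; each maps to a distinct set of atoms, giving 4 matches.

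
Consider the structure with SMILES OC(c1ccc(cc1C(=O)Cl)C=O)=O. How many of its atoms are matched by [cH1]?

3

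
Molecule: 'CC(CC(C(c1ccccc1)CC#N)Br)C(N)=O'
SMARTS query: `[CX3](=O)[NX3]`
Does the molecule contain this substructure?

Yes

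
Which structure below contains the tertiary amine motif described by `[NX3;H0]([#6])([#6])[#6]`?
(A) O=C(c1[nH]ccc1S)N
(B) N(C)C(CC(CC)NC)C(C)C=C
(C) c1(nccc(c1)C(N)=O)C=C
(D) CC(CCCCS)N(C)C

D

[NX3;H0]([#6])([#6])[#6] describes a trivalent nitrogen with no H, bonded to three carbons (a tertiary amine).
(A) has a primary amide (-C(=O)NH2) but the amide nitrogen has H2 and only one carbon neighbour.
(B) has an N-methylamino group (-NHCH3) but the nitrogen still has one H (H1), not H0.
(C) has a primary amide (-C(=O)NH2) but the amide nitrogen has H2 and only one carbon neighbour.
(D) contains a dimethylamino group (-N(CH3)2), which satisfies every atom and bond constraint.
So the answer is (D).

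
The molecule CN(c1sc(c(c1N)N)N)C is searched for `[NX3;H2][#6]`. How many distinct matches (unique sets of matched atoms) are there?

[NX3;H2][#6] is the SMARTS for a primary amine: a trivalent nitrogen with two H attached to carbon.
The molecule carries 3 separate instances of a primary amino group (-NH2) meeting every constraint; each maps to a distinct set of atoms, giving 3 matches.

3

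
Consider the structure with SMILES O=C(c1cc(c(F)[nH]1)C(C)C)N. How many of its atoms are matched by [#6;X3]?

5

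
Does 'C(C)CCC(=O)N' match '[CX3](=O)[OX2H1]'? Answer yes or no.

The pattern [CX3](=O)[OX2H1] describes an sp2 carbon double-bonded to O and single-bonded to an -OH oxygen — a carboxylic acid.
The closest candidate here is a primary amide (-C(=O)NH2), but the carbonyl is bonded to N, not to an -OH oxygen. No other fragment satisfies the full query, so there is no match.

No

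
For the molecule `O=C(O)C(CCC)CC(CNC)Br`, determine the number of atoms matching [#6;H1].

2

The query [#6;H1] means: any carbon bearing exactly one hydrogen.
Check the 13 heavy atoms by environment: 2× C (H3) → no; 4× C (H2) → no; 2× C (H1) → match; 1× C (H0) → no; 1× O (H0) → no; 1× O (H1) → no; 1× Br (H0) → no; 1× N (H1) → no.
That gives 2 matching atoms.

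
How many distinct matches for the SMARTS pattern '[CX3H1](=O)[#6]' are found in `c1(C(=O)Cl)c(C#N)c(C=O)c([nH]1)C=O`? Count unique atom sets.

2

[CX3H1](=O)[#6] is the SMARTS for an aldehyde: an sp2 carbon with one H, double-bonded to O and single-bonded to carbon.
The molecule carries 2 separate instances of an aldehyde (-CHO) meeting every constraint; each maps to a distinct set of atoms, giving 2 matches.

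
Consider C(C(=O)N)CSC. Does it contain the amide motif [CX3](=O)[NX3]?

The pattern [CX3](=O)[NX3] describes a carbonyl carbon bonded to a trivalent nitrogen — an amide.
The molecule carries a primary amide (-C(=O)NH2), whose atoms satisfy every constraint of the query, so the pattern matches.

Yes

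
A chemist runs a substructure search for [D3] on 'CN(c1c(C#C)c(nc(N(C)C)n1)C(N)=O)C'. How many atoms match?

Check the 17 heavy atoms by environment: 2× n (aromatic, D2) → no; 4× c (aromatic, D3) → match; 1× C (D2) → no; 5× C (D1) → no; 1× C (D3) → match; 1× O (D1) → no; 1× N (D1) → no; 2× N (D3) → match.
Summing the matching environments: 4 + 1 + 2 = 7 matching atoms.

7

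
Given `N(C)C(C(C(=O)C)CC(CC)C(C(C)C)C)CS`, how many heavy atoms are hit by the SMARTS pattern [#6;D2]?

3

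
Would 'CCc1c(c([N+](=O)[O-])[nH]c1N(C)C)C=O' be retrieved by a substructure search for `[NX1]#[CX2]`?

No

The pattern [NX1]#[CX2] describes a nitrogen triple-bonded to a two-connected carbon — a nitrile.
The closest candidate here is a nitro group (-[N+](=O)[O-]), but there is no C#N triple bond. No other fragment satisfies the full query, so there is no match.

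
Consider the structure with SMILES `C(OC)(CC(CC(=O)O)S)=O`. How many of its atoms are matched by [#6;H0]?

2

Check the 11 heavy atoms by environment: 2× C (H2) → no; 1× C (H1) → no; 1× S (H1) → no; 2× C (H0) → match; 3× O (H0) → no; 1× O (H1) → no; 1× C (H3) → no.
That gives 2 matching atoms.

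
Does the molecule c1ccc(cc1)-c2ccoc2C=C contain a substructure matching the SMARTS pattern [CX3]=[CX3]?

Yes

The pattern [CX3]=[CX3] describes a non-aromatic C=C double bond between two sp2 carbons — an alkene.
The molecule carries a vinyl group (-CH=CH2), whose atoms satisfy every constraint of the query, so the pattern matches.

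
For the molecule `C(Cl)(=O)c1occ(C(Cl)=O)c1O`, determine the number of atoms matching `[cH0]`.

The query [cH0] means: aromatic carbon with no attached hydrogen (substituted or ring-fusion).
Check the 12 heavy atoms by environment: 1× o (aromatic, H0) → no; 1× c (aromatic, H1) → no; 3× c (aromatic, H0) → match; 1× O (H1) → no; 2× C (H0) → no; 2× O (H0) → no; 2× Cl (H0) → no.
That gives 3 matching atoms.

3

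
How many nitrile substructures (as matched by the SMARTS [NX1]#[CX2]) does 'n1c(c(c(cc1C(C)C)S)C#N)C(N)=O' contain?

[NX1]#[CX2] is the SMARTS for a nitrile: a nitrogen triple-bonded to a two-connected carbon.
Exactly one fragment in the molecule meets all constraints, giving 1 match.

1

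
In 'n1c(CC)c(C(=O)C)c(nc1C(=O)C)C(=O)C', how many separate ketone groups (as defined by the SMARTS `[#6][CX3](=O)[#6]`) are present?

3

[#6][CX3](=O)[#6] is the SMARTS for a ketone: a carbonyl carbon (no H) flanked by two carbons.
The molecule carries 3 separate instances of an acetyl/ketone group (-C(=O)CH3) meeting every constraint; each maps to a distinct set of atoms, giving 3 matches.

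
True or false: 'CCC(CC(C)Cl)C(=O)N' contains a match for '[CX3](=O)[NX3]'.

True

The pattern [CX3](=O)[NX3] describes a carbonyl carbon bonded to a trivalent nitrogen — an amide.
The molecule carries a primary amide (-C(=O)NH2), whose atoms satisfy every constraint of the query, so the pattern matches.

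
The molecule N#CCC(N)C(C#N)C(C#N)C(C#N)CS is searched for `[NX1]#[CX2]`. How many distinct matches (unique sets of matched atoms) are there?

[NX1]#[CX2] is the SMARTS for a nitrile: a nitrogen triple-bonded to a two-connected carbon.
The molecule carries 4 separate instances of a nitrile (-C#N) meeting every constraint; each maps to a distinct set of atoms, giving 4 matches.

4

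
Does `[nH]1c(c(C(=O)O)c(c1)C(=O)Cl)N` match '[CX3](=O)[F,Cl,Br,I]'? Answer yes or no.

Yes

The pattern [CX3](=O)[F,Cl,Br,I] describes a carbonyl carbon bonded to a halogen — an acyl halide.
The molecule carries an acyl chloride (-C(=O)Cl), whose atoms satisfy every constraint of the query, so the pattern matches.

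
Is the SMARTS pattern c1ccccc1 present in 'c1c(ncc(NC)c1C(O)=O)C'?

No

The pattern c1ccccc1 describes six aromatic carbons in a ring — a benzene ring.
The closest candidate here is a methyl group (-CH3), but no six-membered all-carbon aromatic ring is present. No other fragment satisfies the full query, so there is no match.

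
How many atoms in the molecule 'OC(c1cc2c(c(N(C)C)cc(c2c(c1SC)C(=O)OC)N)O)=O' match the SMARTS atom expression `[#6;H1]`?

2

The query [#6;H1] means: any carbon bearing exactly one hydrogen.
Check the 24 heavy atoms by environment: 8× c (aromatic, H0) → no; 2× c (aromatic, H1) → match; 2× O (H1) → no; 2× C (H0) → no; 3× O (H0) → no; 1× S (H0) → no; 4× C (H3) → no; 1× N (H0) → no; 1× N (H2) → no.
That gives 2 matching atoms.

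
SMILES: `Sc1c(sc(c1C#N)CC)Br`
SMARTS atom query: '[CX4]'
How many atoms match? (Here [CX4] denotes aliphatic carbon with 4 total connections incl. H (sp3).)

The query [CX4] means: C with X4: aliphatic carbon with exactly 4 total connections (bonds + H).
Check the 11 heavy atoms by environment: 1× s (aromatic, X2) → no; 4× c (aromatic, X3) → no; 1× C (X2) → no; 1× N (X1) → no; 1× Br (X1) → no; 1× S (X2) → no; 2× C (X4) → match.
That gives 2 matching atoms.

2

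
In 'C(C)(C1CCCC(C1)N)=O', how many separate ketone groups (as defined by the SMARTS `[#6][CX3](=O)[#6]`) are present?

1

[#6][CX3](=O)[#6] is the SMARTS for a ketone: a carbonyl carbon (no H) flanked by two carbons.
Exactly one fragment in the molecule meets all constraints, giving 1 match.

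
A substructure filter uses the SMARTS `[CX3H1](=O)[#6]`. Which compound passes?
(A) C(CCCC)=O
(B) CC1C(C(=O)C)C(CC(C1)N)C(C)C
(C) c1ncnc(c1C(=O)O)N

A

[CX3H1](=O)[#6] describes an sp2 carbon with one H, double-bonded to O and single-bonded to carbon (an aldehyde).
(A) contains an aldehyde (-CHO), which satisfies every atom and bond constraint.
(B) has an acetyl/ketone group (-C(=O)CH3) but the carbonyl carbon has H0 (two carbon neighbours), not H1.
(C) has a carboxylic acid group (-C(=O)OH) but the carbonyl carbon has H0 and is bonded to O, not H1.
So the answer is (A).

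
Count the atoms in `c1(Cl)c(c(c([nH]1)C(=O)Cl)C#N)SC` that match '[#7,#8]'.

3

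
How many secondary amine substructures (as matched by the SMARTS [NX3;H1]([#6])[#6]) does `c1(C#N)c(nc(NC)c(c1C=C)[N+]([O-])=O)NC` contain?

2

[NX3;H1]([#6])[#6] is the SMARTS for a secondary amine: a trivalent nitrogen with one H, bonded to two carbons.
The molecule carries 2 separate instances of an N-methylamino group (-NHCH3) meeting every constraint; each maps to a distinct set of atoms, giving 2 matches.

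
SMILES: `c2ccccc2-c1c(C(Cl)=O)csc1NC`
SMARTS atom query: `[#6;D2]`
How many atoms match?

Check the 16 heavy atoms by environment: 1× s (aromatic, D2) → no; 6× c (aromatic, D2) → match; 4× c (aromatic, D3) → no; 1× C (D3) → no; 1× O (D1) → no; 1× Cl (D1) → no; 1× N (D2) → no; 1× C (D1) → no.
That gives 6 matching atoms.

6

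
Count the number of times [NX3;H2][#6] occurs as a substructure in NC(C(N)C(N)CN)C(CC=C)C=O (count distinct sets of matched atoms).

4

[NX3;H2][#6] is the SMARTS for a primary amine: a trivalent nitrogen with two H attached to carbon.
The molecule carries 4 separate instances of a primary amino group (-NH2) meeting every constraint; each maps to a distinct set of atoms, giving 4 matches.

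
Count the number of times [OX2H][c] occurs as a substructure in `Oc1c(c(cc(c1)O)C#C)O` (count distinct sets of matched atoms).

[OX2H][c] is the SMARTS for a phenol: a hydroxyl oxygen attached to an aromatic carbon.
The molecule carries 3 separate instances of a hydroxyl group (-OH) meeting every constraint; each maps to a distinct set of atoms, giving 3 matches.

3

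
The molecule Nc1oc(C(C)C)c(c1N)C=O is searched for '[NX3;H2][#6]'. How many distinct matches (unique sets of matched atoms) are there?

2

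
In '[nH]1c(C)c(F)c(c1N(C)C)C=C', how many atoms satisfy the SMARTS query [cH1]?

0

Check the 12 heavy atoms by environment: 1× n (aromatic, H1) → no; 4× c (aromatic, H0) → no; 1× C (H1) → no; 1× C (H2) → no; 3× C (H3) → no; 1× N (H0) → no; 1× F (H0) → no.
No environment satisfies the query, so 0 matching atoms.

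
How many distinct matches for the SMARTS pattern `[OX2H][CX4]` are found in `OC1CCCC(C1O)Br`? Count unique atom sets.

2

[OX2H][CX4] is the SMARTS for an aliphatic alcohol: a hydroxyl oxygen bound to an sp3 (X4) carbon.
The molecule carries 2 separate instances of a hydroxyl group (-OH) meeting every constraint; each maps to a distinct set of atoms, giving 2 matches.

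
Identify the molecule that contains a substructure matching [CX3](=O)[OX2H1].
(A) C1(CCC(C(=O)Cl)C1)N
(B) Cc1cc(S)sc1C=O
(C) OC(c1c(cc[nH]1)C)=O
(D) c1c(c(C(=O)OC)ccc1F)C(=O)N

C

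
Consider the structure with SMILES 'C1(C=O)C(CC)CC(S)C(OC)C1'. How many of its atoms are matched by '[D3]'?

The query [D3] means: atom with exactly three heavy-atom neighbours.
Check the 13 heavy atoms by environment: 4× C (D3) → match; 4× C (D2) → no; 1× O (D1) → no; 2× C (D1) → no; 1× S (D1) → no; 1× O (D2) → no.
That gives 4 matching atoms.

4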